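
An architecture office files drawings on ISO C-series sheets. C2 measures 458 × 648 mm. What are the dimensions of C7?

81 × 114 mm

C3: ⌊648/2⌋ × 458 = 324 × 458 mm
C4: ⌊458/2⌋ × 324 = 229 × 324 mm
C5: ⌊324/2⌋ × 229 = 162 × 229 mm
C6: ⌊229/2⌋ × 162 = 114 × 162 mm
C7: ⌊162/2⌋ × 114 = 81 × 114 mm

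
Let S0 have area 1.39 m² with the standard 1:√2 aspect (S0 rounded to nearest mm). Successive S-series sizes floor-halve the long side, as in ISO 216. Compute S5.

Let S0's short side be w mm. w · w√2 = 1.39 m² = 1,390,000 mm², so w ≈ 991.4 mm and w√2 ≈ 1402.1 mm → S0 = 991 × 1402 mm.
S1: ⌊1402/2⌋ × 991 = 701 × 991 mm
S2: ⌊991/2⌋ × 701 = 495 × 701 mm
S3: ⌊701/2⌋ × 495 = 350 × 495 mm
S4: ⌊495/2⌋ × 350 = 247 × 350 mm
S5: ⌊350/2⌋ × 247 = 175 × 247 mm

175 × 247 mm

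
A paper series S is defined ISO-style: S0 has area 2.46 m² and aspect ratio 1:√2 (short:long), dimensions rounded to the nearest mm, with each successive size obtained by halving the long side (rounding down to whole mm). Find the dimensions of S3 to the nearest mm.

Let S0's short side be w mm. w · w√2 = 2.46 m² = 2,460,000 mm², so w ≈ 1318.9 mm and w√2 ≈ 1865.2 mm → S0 = 1319 × 1865 mm.
S1: ⌊1865/2⌋ × 1319 = 932 × 1319 mm
S2: ⌊1319/2⌋ × 932 = 659 × 932 mm
S3: ⌊932/2⌋ × 659 = 466 × 659 mm

466 × 659 mm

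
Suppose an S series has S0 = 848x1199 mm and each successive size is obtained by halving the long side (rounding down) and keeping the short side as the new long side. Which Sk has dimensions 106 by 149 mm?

S0: 848 × 1199 mm
S1: 599 × 848 mm
S2: 424 × 599 mm
S3: 299 × 424 mm
S4: 212 × 299 mm
S5: 149 × 212 mm
S6: 106 × 149 mm
S7: 74 × 106 mm
→ matches S6.

S6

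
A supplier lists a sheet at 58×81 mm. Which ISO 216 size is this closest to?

Aspect ratio 81/58 ≈ 1.397 (ISO target is √2 ≈ 1.414).
In the C-series (envelope sizes, between A and B): C8 = 57 × 81 mm.
Off by 1 mm total — nearest standard size.

C8 (57 × 81 mm)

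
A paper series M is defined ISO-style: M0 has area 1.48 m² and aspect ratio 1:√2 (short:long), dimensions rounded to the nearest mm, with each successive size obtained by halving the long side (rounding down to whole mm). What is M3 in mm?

Let M0's short side be w mm. w · w√2 = 1.48 m² = 1,480,000 mm², so w ≈ 1023.0 mm and w√2 ≈ 1446.7 mm → M0 = 1023 × 1447 mm.
M1: ⌊1447/2⌋ × 1023 = 723 × 1023 mm
M2: ⌊1023/2⌋ × 723 = 511 × 723 mm
M3: ⌊723/2⌋ × 511 = 361 × 511 mm

361 × 511 mm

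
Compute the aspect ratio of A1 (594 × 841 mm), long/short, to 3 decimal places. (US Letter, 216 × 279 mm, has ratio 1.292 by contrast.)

841 / 594 = 1.416
ISO 216 targets √2 ≈ 1.414; the +0.002 deviation is from mm rounding.

1.416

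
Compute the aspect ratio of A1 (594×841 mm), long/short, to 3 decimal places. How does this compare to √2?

841 / 594 = 1.416
ISO 216 targets √2 ≈ 1.414; the +0.002 deviation is from mm rounding.

1.416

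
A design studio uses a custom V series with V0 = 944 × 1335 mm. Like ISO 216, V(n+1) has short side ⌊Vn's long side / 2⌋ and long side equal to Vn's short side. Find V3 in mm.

V1: ⌊1335/2⌋ × 944 = 667 × 944 mm
V2: ⌊944/2⌋ × 667 = 472 × 667 mm
V3: ⌊667/2⌋ × 472 = 333 × 472 mm

333 × 472 mm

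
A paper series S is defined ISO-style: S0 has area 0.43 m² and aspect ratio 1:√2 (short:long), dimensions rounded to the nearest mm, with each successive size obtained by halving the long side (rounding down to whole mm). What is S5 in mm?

Let S0's short side be w mm. w · w√2 = 0.43 m² = 430,000 mm², so w ≈ 551.4 mm and w√2 ≈ 779.8 mm → S0 = 551 × 780 mm.
S1: ⌊780/2⌋ × 551 = 390 × 551 mm
S2: ⌊551/2⌋ × 390 = 275 × 390 mm
S3: ⌊390/2⌋ × 275 = 195 × 275 mm
S4: ⌊275/2⌋ × 195 = 137 × 195 mm
S5: ⌊195/2⌋ × 137 = 97 × 137 mm

97 × 137 mm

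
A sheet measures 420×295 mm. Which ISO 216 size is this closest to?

A3 (297 × 420 mm)

Aspect ratio 420/295 ≈ 1.424 — close to the ISO √2 ≈ 1.414.
In the A-series (A0 area = 1 m²): A3 = 297 × 420 mm.
Off by 2 mm total — nearest standard size.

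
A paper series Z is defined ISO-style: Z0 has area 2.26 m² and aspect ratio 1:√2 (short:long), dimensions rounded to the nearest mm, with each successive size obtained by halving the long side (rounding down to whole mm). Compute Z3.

Let Z0's short side be w mm. w · w√2 = 2.26 m² = 2,260,000 mm², so w ≈ 1264.1 mm and w√2 ≈ 1787.8 mm → Z0 = 1264 × 1788 mm.
Z1: ⌊1788/2⌋ × 1264 = 894 × 1264 mm
Z2: ⌊1264/2⌋ × 894 = 632 × 894 mm
Z3: ⌊894/2⌋ × 632 = 447 × 632 mm

447 × 632 mm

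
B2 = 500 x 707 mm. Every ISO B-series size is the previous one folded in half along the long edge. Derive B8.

62 × 88 mm

B3: ⌊707/2⌋ × 500 = 353 × 500 mm
B4: ⌊500/2⌋ × 353 = 250 × 353 mm
B5: ⌊353/2⌋ × 250 = 176 × 250 mm
B6: ⌊250/2⌋ × 176 = 125 × 176 mm
B7: ⌊176/2⌋ × 125 = 88 × 125 mm
B8: ⌊125/2⌋ × 88 = 62 × 88 mm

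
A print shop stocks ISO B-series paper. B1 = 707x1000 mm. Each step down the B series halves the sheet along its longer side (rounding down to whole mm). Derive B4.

B2: ⌊1000/2⌋ × 707 = 500 × 707 mm
B3: ⌊707/2⌋ × 500 = 353 × 500 mm
B4: ⌊500/2⌋ × 353 = 250 × 353 mm

250 × 353 mm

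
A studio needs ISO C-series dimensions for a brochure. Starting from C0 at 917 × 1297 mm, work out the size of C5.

162 × 229 mm

C1: ⌊1297/2⌋ × 917 = 648 × 917 mm
C2: ⌊917/2⌋ × 648 = 458 × 648 mm
C3: ⌊648/2⌋ × 458 = 324 × 458 mm
C4: ⌊458/2⌋ × 324 = 229 × 324 mm
C5: ⌊324/2⌋ × 229 = 162 × 229 mm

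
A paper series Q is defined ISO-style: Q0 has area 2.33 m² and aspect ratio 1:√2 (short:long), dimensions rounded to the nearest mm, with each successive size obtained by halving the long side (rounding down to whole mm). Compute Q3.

Let Q0's short side be w mm. w · w√2 = 2.33 m² = 2,330,000 mm², so w ≈ 1283.6 mm and w√2 ≈ 1815.2 mm → Q0 = 1284 × 1815 mm.
Q1: ⌊1815/2⌋ × 1284 = 907 × 1284 mm
Q2: ⌊1284/2⌋ × 907 = 642 × 907 mm
Q3: ⌊907/2⌋ × 642 = 453 × 642 mm

453 × 642 mm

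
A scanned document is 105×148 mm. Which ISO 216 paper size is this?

Aspect ratio 148/105 ≈ 1.410 — close to the ISO √2 ≈ 1.414.
In the A-series (A0 area = 1 m²): A6 = 105 × 148 mm.

A6 (105 × 148 mm)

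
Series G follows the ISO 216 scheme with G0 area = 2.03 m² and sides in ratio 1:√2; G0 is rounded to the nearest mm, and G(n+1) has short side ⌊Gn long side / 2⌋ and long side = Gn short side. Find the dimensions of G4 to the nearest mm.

Let G0's short side be w mm. w · w√2 = 2.03 m² = 2,030,000 mm², so w ≈ 1198.1 mm and w√2 ≈ 1694.4 mm → G0 = 1198 × 1694 mm.
G1: ⌊1694/2⌋ × 1198 = 847 × 1198 mm
G2: ⌊1198/2⌋ × 847 = 599 × 847 mm
G3: ⌊847/2⌋ × 599 = 423 × 599 mm
G4: ⌊599/2⌋ × 423 = 299 × 423 mm

299 × 423 mm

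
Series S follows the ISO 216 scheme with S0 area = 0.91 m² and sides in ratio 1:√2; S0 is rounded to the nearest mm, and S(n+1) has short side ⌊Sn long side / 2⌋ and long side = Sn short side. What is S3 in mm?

Let S0's short side be w mm. w · w√2 = 0.91 m² = 910,000 mm², so w ≈ 802.2 mm and w√2 ≈ 1134.4 mm → S0 = 802 × 1134 mm.
S1: ⌊1134/2⌋ × 802 = 567 × 802 mm
S2: ⌊802/2⌋ × 567 = 401 × 567 mm
S3: ⌊567/2⌋ × 401 = 283 × 401 mm

283 × 401 mm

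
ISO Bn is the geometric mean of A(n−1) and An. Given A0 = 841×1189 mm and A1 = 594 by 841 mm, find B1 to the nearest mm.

Short side: √(841 · 594) = √499554 ≈ 706.8 → 707 mm
Long side: √(1189 · 841) = √999949 ≈ 1000.0 → 1000 mm

707 × 1000 mm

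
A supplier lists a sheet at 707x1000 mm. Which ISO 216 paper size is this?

Aspect ratio 1000/707 ≈ 1.414 — close to the ISO √2 ≈ 1.414.
In the B-series (B0 = 1000 × 1414 mm): B1 = 707 × 1000 mm.

B1 (707 × 1000 mm)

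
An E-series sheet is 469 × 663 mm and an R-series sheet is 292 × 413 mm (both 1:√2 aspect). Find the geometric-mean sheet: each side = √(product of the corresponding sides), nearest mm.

370 × 523 mm

Short side: √(469 · 292) = √136948 ≈ 370.1 → 370 mm
Long side: √(663 · 413) = √273819 ≈ 523.3 → 523 mm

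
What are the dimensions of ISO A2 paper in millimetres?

420 × 594 mm

A0 = 841 × 1189 mm (A0 has area 1 m², aspect 1:√2).
A1: ⌊1189/2⌋ × 841 = 594 × 841 mm
A2: ⌊841/2⌋ × 594 = 420 × 594 mm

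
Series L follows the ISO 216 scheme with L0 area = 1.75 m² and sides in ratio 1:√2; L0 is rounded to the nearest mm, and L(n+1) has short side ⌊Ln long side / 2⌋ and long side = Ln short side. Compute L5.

196 × 278 mm

Let L0's short side be w mm. w · w√2 = 1.75 m² = 1,750,000 mm², so w ≈ 1112.4 mm and w√2 ≈ 1573.2 mm → L0 = 1112 × 1573 mm.
L1: ⌊1573/2⌋ × 1112 = 786 × 1112 mm
L2: ⌊1112/2⌋ × 786 = 556 × 786 mm
L3: ⌊786/2⌋ × 556 = 393 × 556 mm
L4: ⌊556/2⌋ × 393 = 278 × 393 mm
L5: ⌊393/2⌋ × 278 = 196 × 278 mm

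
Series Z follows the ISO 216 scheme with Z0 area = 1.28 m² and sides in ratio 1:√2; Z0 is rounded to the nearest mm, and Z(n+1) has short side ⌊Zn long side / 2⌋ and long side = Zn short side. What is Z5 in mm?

168 × 237 mm

Let Z0's short side be w mm. w · w√2 = 1.28 m² = 1,280,000 mm², so w ≈ 951.4 mm and w√2 ≈ 1345.4 mm → Z0 = 951 × 1345 mm.
Z1: ⌊1345/2⌋ × 951 = 672 × 951 mm
Z2: ⌊951/2⌋ × 672 = 475 × 672 mm
Z3: ⌊672/2⌋ × 475 = 336 × 475 mm
Z4: ⌊475/2⌋ × 336 = 237 × 336 mm
Z5: ⌊336/2⌋ × 237 = 168 × 237 mm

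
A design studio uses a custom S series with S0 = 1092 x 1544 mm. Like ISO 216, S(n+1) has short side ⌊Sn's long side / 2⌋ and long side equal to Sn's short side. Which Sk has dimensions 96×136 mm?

S0: 1092 × 1544 mm
S1: 772 × 1092 mm
S2: 546 × 772 mm
S3: 386 × 546 mm
S4: 273 × 386 mm
S5: 193 × 273 mm
S6: 136 × 193 mm
S7: 96 × 136 mm
S8: 68 × 96 mm
→ matches S7.

S7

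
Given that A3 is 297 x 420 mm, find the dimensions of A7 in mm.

74 × 105 mm

A4: ⌊420/2⌋ × 297 = 210 × 297 mm
A5: ⌊297/2⌋ × 210 = 148 × 210 mm
A6: ⌊210/2⌋ × 148 = 105 × 148 mm
A7: ⌊148/2⌋ × 105 = 74 × 105 mm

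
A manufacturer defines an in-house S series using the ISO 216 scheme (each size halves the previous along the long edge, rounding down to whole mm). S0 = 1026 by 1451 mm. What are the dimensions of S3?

S1: ⌊1451/2⌋ × 1026 = 725 × 1026 mm
S2: ⌊1026/2⌋ × 725 = 513 × 725 mm
S3: ⌊725/2⌋ × 513 = 362 × 513 mm

362 × 513 mm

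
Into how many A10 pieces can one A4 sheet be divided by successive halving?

64

Each ISO step halves the sheet: 1 × A4 → 2 × A5 → 4 × A6 → 8 × A7 → …
From A4 to A10 is 6 halving steps: 2^6 = 64.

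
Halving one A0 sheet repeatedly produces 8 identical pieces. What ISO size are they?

8 = 2^3, so 3 halving steps.
A0 → A1 → … → A3 after 3 steps.

A3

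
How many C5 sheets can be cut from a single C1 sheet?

16

C1 = 648 × 917 mm; C5 = 162 × 229 mm.
Each halving step doubles the count; 4 steps from C1 to C5.
2^4 = 16.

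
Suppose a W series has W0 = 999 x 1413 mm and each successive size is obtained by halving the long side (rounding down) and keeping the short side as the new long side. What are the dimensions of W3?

W1: ⌊1413/2⌋ × 999 = 706 × 999 mm
W2: ⌊999/2⌋ × 706 = 499 × 706 mm
W3: ⌊706/2⌋ × 499 = 353 × 499 mm

353 × 499 mm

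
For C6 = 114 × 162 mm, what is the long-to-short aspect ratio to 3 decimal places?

1.421

162 / 114 = 1.421
ISO 216 targets √2 ≈ 1.414; the +0.007 deviation is from mm rounding.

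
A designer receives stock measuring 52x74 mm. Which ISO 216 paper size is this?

A8 (52 × 74 mm)

Aspect ratio 74/52 ≈ 1.423 — close to the ISO √2 ≈ 1.414.
In the A-series (A0 area = 1 m²): A8 = 52 × 74 mm.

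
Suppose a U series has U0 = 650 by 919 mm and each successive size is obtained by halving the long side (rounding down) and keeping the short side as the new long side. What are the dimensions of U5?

114 × 162 mm

U1 = 459 × 650 mm (from U0 by 1 halving).
U2: ⌊650/2⌋ × 459 = 325 × 459 mm
U3: ⌊459/2⌋ × 325 = 229 × 325 mm
U4: ⌊325/2⌋ × 229 = 162 × 229 mm
U5: ⌊229/2⌋ × 162 = 114 × 162 mm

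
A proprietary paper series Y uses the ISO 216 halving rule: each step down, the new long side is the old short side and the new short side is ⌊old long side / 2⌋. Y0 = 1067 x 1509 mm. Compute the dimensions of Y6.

133 × 188 mm

Y1 = 754 × 1067 mm (from Y0 by 1 halving).
Y2: ⌊1067/2⌋ × 754 = 533 × 754 mm
Y3: ⌊754/2⌋ × 533 = 377 × 533 mm
Y4: ⌊533/2⌋ × 377 = 266 × 377 mm
Y5: ⌊377/2⌋ × 266 = 188 × 266 mm
Y6: ⌊266/2⌋ × 188 = 133 × 188 mm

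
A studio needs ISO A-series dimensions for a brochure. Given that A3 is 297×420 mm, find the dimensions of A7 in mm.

A4: ⌊420/2⌋ × 297 = 210 × 297 mm
A5: ⌊297/2⌋ × 210 = 148 × 210 mm
A6: ⌊210/2⌋ × 148 = 105 × 148 mm
A7: ⌊148/2⌋ × 105 = 74 × 105 mm

74 × 105 mm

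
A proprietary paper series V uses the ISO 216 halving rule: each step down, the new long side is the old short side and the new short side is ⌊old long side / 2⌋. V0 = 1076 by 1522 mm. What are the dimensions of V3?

V1: ⌊1522/2⌋ × 1076 = 761 × 1076 mm
V2: ⌊1076/2⌋ × 761 = 538 × 761 mm
V3: ⌊761/2⌋ × 538 = 380 × 538 mm

380 × 538 mm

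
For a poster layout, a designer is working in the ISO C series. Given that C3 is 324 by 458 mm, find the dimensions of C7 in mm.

C4: ⌊458/2⌋ × 324 = 229 × 324 mm
C5: ⌊324/2⌋ × 229 = 162 × 229 mm
C6: ⌊229/2⌋ × 162 = 114 × 162 mm
C7: ⌊162/2⌋ × 114 = 81 × 114 mm

81 × 114 mm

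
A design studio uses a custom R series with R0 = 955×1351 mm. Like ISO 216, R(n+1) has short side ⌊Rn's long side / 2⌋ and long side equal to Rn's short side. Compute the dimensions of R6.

R1 = 675 × 955 mm (from R0 by 1 halving).
R2: ⌊955/2⌋ × 675 = 477 × 675 mm
R3: ⌊675/2⌋ × 477 = 337 × 477 mm
R4: ⌊477/2⌋ × 337 = 238 × 337 mm
R5: ⌊337/2⌋ × 238 = 168 × 238 mm
R6: ⌊238/2⌋ × 168 = 119 × 168 mm

119 × 168 mm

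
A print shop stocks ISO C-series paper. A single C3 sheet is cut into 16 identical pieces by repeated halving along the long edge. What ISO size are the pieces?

C7

16 = 2^4, so 4 halving steps.
C3 → C4 → … → C7 after 4 steps.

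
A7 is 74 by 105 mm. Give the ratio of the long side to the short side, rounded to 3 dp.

105 / 74 = 1.419
ISO 216 targets √2 ≈ 1.414; the +0.005 deviation is from mm rounding.

1.419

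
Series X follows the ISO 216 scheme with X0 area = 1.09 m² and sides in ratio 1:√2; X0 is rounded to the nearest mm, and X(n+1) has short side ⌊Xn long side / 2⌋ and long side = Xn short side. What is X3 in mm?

310 × 439 mm

Let X0's short side be w mm. w · w√2 = 1.09 m² = 1,090,000 mm², so w ≈ 877.9 mm and w√2 ≈ 1241.6 mm → X0 = 878 × 1242 mm.
X1: ⌊1242/2⌋ × 878 = 621 × 878 mm
X2: ⌊878/2⌋ × 621 = 439 × 621 mm
X3: ⌊621/2⌋ × 439 = 310 × 439 mm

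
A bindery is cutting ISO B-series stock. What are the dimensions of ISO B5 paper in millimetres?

B0 = 1000 × 1414 mm (B0 has a 1000 mm short side, aspect 1:√2).
B1: ⌊1414/2⌋ × 1000 = 707 × 1000 mm
B2: ⌊1000/2⌋ × 707 = 500 × 707 mm
B3: ⌊707/2⌋ × 500 = 353 × 500 mm
B4: ⌊500/2⌋ × 353 = 250 × 353 mm
B5: ⌊353/2⌋ × 250 = 176 × 250 mm

176 × 250 mm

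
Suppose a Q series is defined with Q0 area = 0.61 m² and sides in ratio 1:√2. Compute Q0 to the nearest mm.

Let the short side be w mm. Then w · w√2 = 0.61 m² = 610,000 mm².
w² = 610,000/√2, so w ≈ 656.8 mm; long side = w√2 ≈ 928.8 mm.

657 × 929 mm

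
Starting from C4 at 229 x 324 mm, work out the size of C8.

C5: ⌊324/2⌋ × 229 = 162 × 229 mm
C6: ⌊229/2⌋ × 162 = 114 × 162 mm
C7: ⌊162/2⌋ × 114 = 81 × 114 mm
C8: ⌊114/2⌋ × 81 = 57 × 81 mm

57 × 81 mm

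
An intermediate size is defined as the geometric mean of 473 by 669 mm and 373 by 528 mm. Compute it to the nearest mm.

Short side: √(473 · 373) = √176429 ≈ 420.0 → 420 mm
Long side: √(669 · 528) = √353232 ≈ 594.3 → 594 mm

420 × 594 mm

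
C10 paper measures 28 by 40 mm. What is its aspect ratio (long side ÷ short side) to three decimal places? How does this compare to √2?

40 / 28 = 1.429
ISO 216 targets √2 ≈ 1.414; the +0.014 deviation is from mm rounding.

1.429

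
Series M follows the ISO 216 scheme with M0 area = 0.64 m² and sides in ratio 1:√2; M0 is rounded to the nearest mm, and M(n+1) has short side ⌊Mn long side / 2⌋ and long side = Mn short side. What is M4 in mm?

Let M0's short side be w mm. w · w√2 = 0.64 m² = 640,000 mm², so w ≈ 672.7 mm and w√2 ≈ 951.4 mm → M0 = 673 × 951 mm.
M1: ⌊951/2⌋ × 673 = 475 × 673 mm
M2: ⌊673/2⌋ × 475 = 336 × 475 mm
M3: ⌊475/2⌋ × 336 = 237 × 336 mm
M4: ⌊336/2⌋ × 237 = 168 × 237 mm

168 × 237 mm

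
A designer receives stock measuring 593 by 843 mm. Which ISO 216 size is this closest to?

A1 (594 × 841 mm)

Aspect ratio 843/593 ≈ 1.422 — close to the ISO √2 ≈ 1.414.
In the A-series (A0 area = 1 m²): A1 = 594 × 841 mm.
Off by 3 mm total — nearest standard size.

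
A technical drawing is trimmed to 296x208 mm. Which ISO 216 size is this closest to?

Aspect ratio 296/208 ≈ 1.423 — close to the ISO √2 ≈ 1.414.
In the A-series (A0 area = 1 m²): A4 = 210 × 297 mm.
Off by 3 mm total — nearest standard size.

A4 (210 × 297 mm)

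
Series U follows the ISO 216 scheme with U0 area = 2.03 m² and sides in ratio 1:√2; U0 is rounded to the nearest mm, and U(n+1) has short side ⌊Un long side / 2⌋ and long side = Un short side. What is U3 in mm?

Let U0's short side be w mm. w · w√2 = 2.03 m² = 2,030,000 mm², so w ≈ 1198.1 mm and w√2 ≈ 1694.4 mm → U0 = 1198 × 1694 mm.
U1: ⌊1694/2⌋ × 1198 = 847 × 1198 mm
U2: ⌊1198/2⌋ × 847 = 599 × 847 mm
U3: ⌊847/2⌋ × 599 = 423 × 599 mm

423 × 599 mm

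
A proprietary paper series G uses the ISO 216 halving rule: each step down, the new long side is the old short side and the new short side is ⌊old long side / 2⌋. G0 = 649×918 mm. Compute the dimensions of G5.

114 × 162 mm

G1 = 459 × 649 mm (from G0 by 1 halving).
G2: ⌊649/2⌋ × 459 = 324 × 459 mm
G3: ⌊459/2⌋ × 324 = 229 × 324 mm
G4: ⌊324/2⌋ × 229 = 162 × 229 mm
G5: ⌊229/2⌋ × 162 = 114 × 162 mm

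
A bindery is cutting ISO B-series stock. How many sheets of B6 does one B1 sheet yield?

Each ISO step halves the sheet: 1 × B1 → 2 × B2 → 4 × B3 → 8 × B4 → …
From B1 to B6 is 5 halving steps: 2^5 = 32.

32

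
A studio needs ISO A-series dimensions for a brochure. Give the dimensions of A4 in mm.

A0 = 841 × 1189 mm (A0 has area 1 m², aspect 1:√2).
A1: ⌊1189/2⌋ × 841 = 594 × 841 mm
A2: ⌊841/2⌋ × 594 = 420 × 594 mm
A3: ⌊594/2⌋ × 420 = 297 × 420 mm
A4: ⌊420/2⌋ × 297 = 210 × 297 mm

210 × 297 mm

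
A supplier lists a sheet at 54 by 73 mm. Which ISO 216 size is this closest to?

Aspect ratio 73/54 ≈ 1.352 (ISO target is √2 ≈ 1.414).
In the A-series (A0 area = 1 m²): A8 = 52 × 74 mm.
Off by 3 mm total — nearest standard size.

A8 (52 × 74 mm)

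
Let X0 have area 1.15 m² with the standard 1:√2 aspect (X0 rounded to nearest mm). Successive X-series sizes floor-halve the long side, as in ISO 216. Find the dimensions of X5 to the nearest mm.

Let X0's short side be w mm. w · w√2 = 1.15 m² = 1,150,000 mm², so w ≈ 901.8 mm and w√2 ≈ 1275.3 mm → X0 = 902 × 1275 mm.
X1: ⌊1275/2⌋ × 902 = 637 × 902 mm
X2: ⌊902/2⌋ × 637 = 451 × 637 mm
X3: ⌊637/2⌋ × 451 = 318 × 451 mm
X4: ⌊451/2⌋ × 318 = 225 × 318 mm
X5: ⌊318/2⌋ × 225 = 159 × 225 mm

159 × 225 mm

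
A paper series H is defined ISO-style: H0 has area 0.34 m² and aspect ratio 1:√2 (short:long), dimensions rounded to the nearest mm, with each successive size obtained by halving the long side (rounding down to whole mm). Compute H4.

Let H0's short side be w mm. w · w√2 = 0.34 m² = 340,000 mm², so w ≈ 490.3 mm and w√2 ≈ 693.4 mm → H0 = 490 × 693 mm.
H1: ⌊693/2⌋ × 490 = 346 × 490 mm
H2: ⌊490/2⌋ × 346 = 245 × 346 mm
H3: ⌊346/2⌋ × 245 = 173 × 245 mm
H4: ⌊245/2⌋ × 173 = 122 × 173 mm

122 × 173 mm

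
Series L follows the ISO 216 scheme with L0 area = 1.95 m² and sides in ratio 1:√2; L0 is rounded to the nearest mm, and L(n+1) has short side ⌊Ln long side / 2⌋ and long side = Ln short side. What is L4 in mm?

293 × 415 mm

Let L0's short side be w mm. w · w√2 = 1.95 m² = 1,950,000 mm², so w ≈ 1174.2 mm and w√2 ≈ 1660.6 mm → L0 = 1174 × 1661 mm.
L1: ⌊1661/2⌋ × 1174 = 830 × 1174 mm
L2: ⌊1174/2⌋ × 830 = 587 × 830 mm
L3: ⌊830/2⌋ × 587 = 415 × 587 mm
L4: ⌊587/2⌋ × 415 = 293 × 415 mm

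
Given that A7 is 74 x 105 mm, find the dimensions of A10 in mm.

26 × 37 mm

A8: ⌊105/2⌋ × 74 = 52 × 74 mm
A9: ⌊74/2⌋ × 52 = 37 × 52 mm
A10: ⌊52/2⌋ × 37 = 26 × 37 mm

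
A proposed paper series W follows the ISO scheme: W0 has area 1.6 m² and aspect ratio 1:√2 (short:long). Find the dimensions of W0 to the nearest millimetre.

Let the short side be w mm. Then w · w√2 = 1.6 m² = 1,600,000 mm².
w² = 1,600,000/√2, so w ≈ 1063.7 mm; long side = w√2 ≈ 1504.2 mm.

1064 × 1504 mm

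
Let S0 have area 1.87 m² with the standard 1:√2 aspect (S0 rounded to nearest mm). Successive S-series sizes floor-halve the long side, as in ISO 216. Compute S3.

406 × 575 mm

Let S0's short side be w mm. w · w√2 = 1.87 m² = 1,870,000 mm², so w ≈ 1149.9 mm and w√2 ≈ 1626.2 mm → S0 = 1150 × 1626 mm.
S1: ⌊1626/2⌋ × 1150 = 813 × 1150 mm
S2: ⌊1150/2⌋ × 813 = 575 × 813 mm
S3: ⌊813/2⌋ × 575 = 406 × 575 mm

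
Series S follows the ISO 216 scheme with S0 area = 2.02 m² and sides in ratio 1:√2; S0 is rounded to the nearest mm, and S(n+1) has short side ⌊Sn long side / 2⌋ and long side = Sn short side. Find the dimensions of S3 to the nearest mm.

422 × 597 mm

Let S0's short side be w mm. w · w√2 = 2.02 m² = 2,020,000 mm², so w ≈ 1195.1 mm and w√2 ≈ 1690.2 mm → S0 = 1195 × 1690 mm.
S1: ⌊1690/2⌋ × 1195 = 845 × 1195 mm
S2: ⌊1195/2⌋ × 845 = 597 × 845 mm
S3: ⌊845/2⌋ × 597 = 422 × 597 mm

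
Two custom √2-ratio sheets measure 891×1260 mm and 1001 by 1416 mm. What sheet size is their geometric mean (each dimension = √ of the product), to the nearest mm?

944 × 1336 mm

Short side: √(891 · 1001) = √891891 ≈ 944.4 → 944 mm
Long side: √(1260 · 1416) = √1784160 ≈ 1335.7 → 1336 mm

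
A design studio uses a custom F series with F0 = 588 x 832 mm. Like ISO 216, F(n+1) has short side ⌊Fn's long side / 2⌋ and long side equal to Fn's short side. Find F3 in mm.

F1: ⌊832/2⌋ × 588 = 416 × 588 mm
F2: ⌊588/2⌋ × 416 = 294 × 416 mm
F3: ⌊416/2⌋ × 294 = 208 × 294 mm

208 × 294 mm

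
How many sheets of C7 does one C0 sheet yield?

C0 = 917 × 1297 mm; C7 = 81 × 114 mm.
Each halving step doubles the count; 7 steps from C0 to C7.
2^7 = 128.

128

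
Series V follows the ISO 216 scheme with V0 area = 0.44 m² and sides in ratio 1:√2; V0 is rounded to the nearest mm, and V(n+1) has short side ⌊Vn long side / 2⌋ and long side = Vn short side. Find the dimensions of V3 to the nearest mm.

Let V0's short side be w mm. w · w√2 = 0.44 m² = 440,000 mm², so w ≈ 557.8 mm and w√2 ≈ 788.8 mm → V0 = 558 × 789 mm.
V1: ⌊789/2⌋ × 558 = 394 × 558 mm
V2: ⌊558/2⌋ × 394 = 279 × 394 mm
V3: ⌊394/2⌋ × 279 = 197 × 279 mm

197 × 279 mm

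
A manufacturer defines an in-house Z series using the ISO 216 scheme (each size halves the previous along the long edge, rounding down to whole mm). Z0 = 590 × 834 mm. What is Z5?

104 × 147 mm

Z1 = 417 × 590 mm (from Z0 by 1 halving).
Z2: ⌊590/2⌋ × 417 = 295 × 417 mm
Z3: ⌊417/2⌋ × 295 = 208 × 295 mm
Z4: ⌊295/2⌋ × 208 = 147 × 208 mm
Z5: ⌊208/2⌋ × 147 = 104 × 147 mm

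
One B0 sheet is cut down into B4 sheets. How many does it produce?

16

Each ISO step halves the sheet: 1 × B0 → 2 × B1 → 4 × B2 → 8 × B3 → …
From B0 to B4 is 4 halving steps: 2^4 = 16.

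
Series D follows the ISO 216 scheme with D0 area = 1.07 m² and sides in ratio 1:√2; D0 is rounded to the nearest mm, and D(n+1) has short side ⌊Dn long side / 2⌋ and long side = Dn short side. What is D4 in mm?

217 × 307 mm

Let D0's short side be w mm. w · w√2 = 1.07 m² = 1,070,000 mm², so w ≈ 869.8 mm and w√2 ≈ 1230.1 mm → D0 = 870 × 1230 mm.
D1: ⌊1230/2⌋ × 870 = 615 × 870 mm
D2: ⌊870/2⌋ × 615 = 435 × 615 mm
D3: ⌊615/2⌋ × 435 = 307 × 435 mm
D4: ⌊435/2⌋ × 307 = 217 × 307 mm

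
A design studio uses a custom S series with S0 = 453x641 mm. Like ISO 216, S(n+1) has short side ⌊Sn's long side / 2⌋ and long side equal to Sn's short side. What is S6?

S1: ⌊641/2⌋ × 453 = 320 × 453 mm
S2: ⌊453/2⌋ × 320 = 226 × 320 mm
S3: ⌊320/2⌋ × 226 = 160 × 226 mm
S4: ⌊226/2⌋ × 160 = 113 × 160 mm
S5: ⌊160/2⌋ × 113 = 80 × 113 mm
S6: ⌊113/2⌋ × 80 = 56 × 80 mm

56 × 80 mm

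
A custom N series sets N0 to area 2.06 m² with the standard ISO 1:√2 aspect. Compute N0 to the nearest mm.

Let the short side be w mm. Then w · w√2 = 2.06 m² = 2,060,000 mm².
w² = 2,060,000/√2, so w ≈ 1206.9 mm; long side = w√2 ≈ 1706.8 mm.

1207 × 1707 mm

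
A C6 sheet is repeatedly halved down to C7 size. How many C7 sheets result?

C6 = 114 × 162 mm; C7 = 81 × 114 mm.
Each halving step doubles the count; 1 step from C6 to C7.
2^1 = 2.

2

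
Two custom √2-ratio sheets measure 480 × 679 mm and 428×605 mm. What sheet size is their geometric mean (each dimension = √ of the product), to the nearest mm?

453 × 641 mm

Short side: √(480 · 428) = √205440 ≈ 453.3 → 453 mm
Long side: √(679 · 605) = √410795 ≈ 640.9 → 641 mm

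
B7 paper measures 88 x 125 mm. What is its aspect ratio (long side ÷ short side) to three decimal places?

1.420

125 / 88 = 1.420
ISO 216 targets √2 ≈ 1.414; the +0.006 deviation is from mm rounding.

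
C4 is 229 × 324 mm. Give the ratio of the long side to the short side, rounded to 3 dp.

1.415

324 / 229 = 1.415
Matches √2 ≈ 1.414 — the ISO 216 defining ratio.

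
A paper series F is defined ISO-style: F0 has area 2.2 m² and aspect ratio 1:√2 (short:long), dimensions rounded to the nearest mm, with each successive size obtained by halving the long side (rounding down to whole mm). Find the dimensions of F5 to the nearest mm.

Let F0's short side be w mm. w · w√2 = 2.2 m² = 2,200,000 mm², so w ≈ 1247.3 mm and w√2 ≈ 1763.9 mm → F0 = 1247 × 1764 mm.
F1: ⌊1764/2⌋ × 1247 = 882 × 1247 mm
F2: ⌊1247/2⌋ × 882 = 623 × 882 mm
F3: ⌊882/2⌋ × 623 = 441 × 623 mm
F4: ⌊623/2⌋ × 441 = 311 × 441 mm
F5: ⌊441/2⌋ × 311 = 220 × 311 mm

220 × 311 mm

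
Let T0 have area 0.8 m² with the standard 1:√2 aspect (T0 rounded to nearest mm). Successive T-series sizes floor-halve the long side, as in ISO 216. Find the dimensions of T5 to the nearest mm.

Let T0's short side be w mm. w · w√2 = 0.8 m² = 800,000 mm², so w ≈ 752.1 mm and w√2 ≈ 1063.7 mm → T0 = 752 × 1064 mm.
T1: ⌊1064/2⌋ × 752 = 532 × 752 mm
T2: ⌊752/2⌋ × 532 = 376 × 532 mm
T3: ⌊532/2⌋ × 376 = 266 × 376 mm
T4: ⌊376/2⌋ × 266 = 188 × 266 mm
T5: ⌊266/2⌋ × 188 = 133 × 188 mm

133 × 188 mm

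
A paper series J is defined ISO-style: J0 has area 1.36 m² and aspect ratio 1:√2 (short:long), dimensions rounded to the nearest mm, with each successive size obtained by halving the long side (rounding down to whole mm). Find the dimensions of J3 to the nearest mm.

Let J0's short side be w mm. w · w√2 = 1.36 m² = 1,360,000 mm², so w ≈ 980.6 mm and w√2 ≈ 1386.8 mm → J0 = 981 × 1387 mm.
J1: ⌊1387/2⌋ × 981 = 693 × 981 mm
J2: ⌊981/2⌋ × 693 = 490 × 693 mm
J3: ⌊693/2⌋ × 490 = 346 × 490 mm

346 × 490 mm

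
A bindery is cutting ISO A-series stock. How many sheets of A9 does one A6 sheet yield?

Each ISO step halves the sheet: 1 × A6 → 2 × A7 → 4 × A8 → 8 × A9
From A6 to A9 is 3 halving steps: 2^3 = 8.

8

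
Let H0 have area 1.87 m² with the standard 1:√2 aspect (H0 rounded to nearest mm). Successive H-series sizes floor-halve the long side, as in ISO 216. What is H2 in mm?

Let H0's short side be w mm. w · w√2 = 1.87 m² = 1,870,000 mm², so w ≈ 1149.9 mm and w√2 ≈ 1626.2 mm → H0 = 1150 × 1626 mm.
H1: ⌊1626/2⌋ × 1150 = 813 × 1150 mm
H2: ⌊1150/2⌋ × 813 = 575 × 813 mm

575 × 813 mm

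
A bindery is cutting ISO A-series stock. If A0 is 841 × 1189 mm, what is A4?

210 × 297 mm

A1: ⌊1189/2⌋ × 841 = 594 × 841 mm
A2: ⌊841/2⌋ × 594 = 420 × 594 mm
A3: ⌊594/2⌋ × 420 = 297 × 420 mm
A4: ⌊420/2⌋ × 297 = 210 × 297 mm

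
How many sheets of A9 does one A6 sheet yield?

8

A6 = 105 × 148 mm; A9 = 37 × 52 mm.
Each halving step doubles the count; 3 steps from A6 to A9.
2^3 = 8.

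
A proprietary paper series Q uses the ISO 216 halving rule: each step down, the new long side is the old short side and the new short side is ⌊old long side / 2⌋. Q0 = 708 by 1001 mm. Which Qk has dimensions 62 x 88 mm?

Q7

Q0: 708 × 1001 mm
Q1: 500 × 708 mm
Q2: 354 × 500 mm
Q3: 250 × 354 mm
Q4: 177 × 250 mm
Q5: 125 × 177 mm
Q6: 88 × 125 mm
Q7: 62 × 88 mm
Q8: 44 × 62 mm
→ matches Q7.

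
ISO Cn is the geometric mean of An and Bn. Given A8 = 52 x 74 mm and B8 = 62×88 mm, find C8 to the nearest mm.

57 × 81 mm

Short side: √(52 · 62) = √3224 ≈ 56.8 → 57 mm
Long side: √(74 · 88) = √6512 ≈ 80.7 → 81 mm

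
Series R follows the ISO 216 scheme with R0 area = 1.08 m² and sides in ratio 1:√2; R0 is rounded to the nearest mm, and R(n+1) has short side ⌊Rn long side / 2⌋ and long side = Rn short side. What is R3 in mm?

309 × 437 mm

Let R0's short side be w mm. w · w√2 = 1.08 m² = 1,080,000 mm², so w ≈ 873.9 mm and w√2 ≈ 1235.9 mm → R0 = 874 × 1236 mm.
R1: ⌊1236/2⌋ × 874 = 618 × 874 mm
R2: ⌊874/2⌋ × 618 = 437 × 618 mm
R3: ⌊618/2⌋ × 437 = 309 × 437 mm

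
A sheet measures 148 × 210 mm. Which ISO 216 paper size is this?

A5 (148 × 210 mm)

Aspect ratio 210/148 ≈ 1.419 — close to the ISO √2 ≈ 1.414.
In the A-series (A0 area = 1 m²): A5 = 148 × 210 mm.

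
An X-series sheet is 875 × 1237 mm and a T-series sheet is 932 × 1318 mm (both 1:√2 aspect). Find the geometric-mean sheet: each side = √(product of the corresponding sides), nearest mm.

903 × 1277 mm

Short side: √(875 · 932) = √815500 ≈ 903.1 → 903 mm
Long side: √(1237 · 1318) = √1630366 ≈ 1276.9 → 1277 mm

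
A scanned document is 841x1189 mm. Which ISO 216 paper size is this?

Aspect ratio 1189/841 ≈ 1.414 — close to the ISO √2 ≈ 1.414.
In the A-series (A0 area = 1 m²): A0 = 841 × 1189 mm.

A0 (841 × 1189 mm)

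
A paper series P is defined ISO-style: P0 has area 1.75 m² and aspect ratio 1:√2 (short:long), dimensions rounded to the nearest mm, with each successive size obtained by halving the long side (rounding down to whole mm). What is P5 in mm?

Let P0's short side be w mm. w · w√2 = 1.75 m² = 1,750,000 mm², so w ≈ 1112.4 mm and w√2 ≈ 1573.2 mm → P0 = 1112 × 1573 mm.
P1: ⌊1573/2⌋ × 1112 = 786 × 1112 mm
P2: ⌊1112/2⌋ × 786 = 556 × 786 mm
P3: ⌊786/2⌋ × 556 = 393 × 556 mm
P4: ⌊556/2⌋ × 393 = 278 × 393 mm
P5: ⌊393/2⌋ × 278 = 196 × 278 mm

196 × 278 mm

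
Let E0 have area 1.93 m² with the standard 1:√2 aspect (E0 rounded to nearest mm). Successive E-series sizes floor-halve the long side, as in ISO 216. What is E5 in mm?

206 × 292 mm

Let E0's short side be w mm. w · w√2 = 1.93 m² = 1,930,000 mm², so w ≈ 1168.2 mm and w√2 ≈ 1652.1 mm → E0 = 1168 × 1652 mm.
E1: ⌊1652/2⌋ × 1168 = 826 × 1168 mm
E2: ⌊1168/2⌋ × 826 = 584 × 826 mm
E3: ⌊826/2⌋ × 584 = 413 × 584 mm
E4: ⌊584/2⌋ × 413 = 292 × 413 mm
E5: ⌊413/2⌋ × 292 = 206 × 292 mm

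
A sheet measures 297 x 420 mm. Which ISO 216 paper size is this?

Aspect ratio 420/297 ≈ 1.414 — close to the ISO √2 ≈ 1.414.
In the A-series (A0 area = 1 m²): A3 = 297 × 420 mm.

A3 (297 × 420 mm)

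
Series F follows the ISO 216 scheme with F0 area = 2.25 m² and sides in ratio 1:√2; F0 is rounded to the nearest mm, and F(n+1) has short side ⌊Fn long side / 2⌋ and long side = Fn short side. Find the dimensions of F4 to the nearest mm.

315 × 446 mm

Let F0's short side be w mm. w · w√2 = 2.25 m² = 2,250,000 mm², so w ≈ 1261.3 mm and w√2 ≈ 1783.8 mm → F0 = 1261 × 1784 mm.
F1: ⌊1784/2⌋ × 1261 = 892 × 1261 mm
F2: ⌊1261/2⌋ × 892 = 630 × 892 mm
F3: ⌊892/2⌋ × 630 = 446 × 630 mm
F4: ⌊630/2⌋ × 446 = 315 × 446 mm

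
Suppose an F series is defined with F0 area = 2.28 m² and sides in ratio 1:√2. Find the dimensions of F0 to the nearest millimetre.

1270 × 1796 mm

Let the short side be w mm. Then w · w√2 = 2.28 m² = 2,280,000 mm².
w² = 2,280,000/√2, so w ≈ 1269.7 mm; long side = w√2 ≈ 1795.7 mm.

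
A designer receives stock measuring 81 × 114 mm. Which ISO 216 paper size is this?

Aspect ratio 114/81 ≈ 1.407 — close to the ISO √2 ≈ 1.414.
In the C-series (envelope sizes, between A and B): C7 = 81 × 114 mm.

C7 (81 × 114 mm)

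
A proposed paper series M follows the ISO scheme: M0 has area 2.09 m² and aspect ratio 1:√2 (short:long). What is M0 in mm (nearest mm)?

1216 × 1719 mm

Let the short side be w mm. Then w · w√2 = 2.09 m² = 2,090,000 mm².
w² = 2,090,000/√2, so w ≈ 1215.7 mm; long side = w√2 ≈ 1719.2 mm.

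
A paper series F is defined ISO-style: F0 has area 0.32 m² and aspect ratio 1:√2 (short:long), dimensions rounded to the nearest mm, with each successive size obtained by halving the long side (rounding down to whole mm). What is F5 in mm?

84 × 119 mm

Let F0's short side be w mm. w · w√2 = 0.32 m² = 320,000 mm², so w ≈ 475.7 mm and w√2 ≈ 672.7 mm → F0 = 476 × 673 mm.
F1: ⌊673/2⌋ × 476 = 336 × 476 mm
F2: ⌊476/2⌋ × 336 = 238 × 336 mm
F3: ⌊336/2⌋ × 238 = 168 × 238 mm
F4: ⌊238/2⌋ × 168 = 119 × 168 mm
F5: ⌊168/2⌋ × 119 = 84 × 119 mm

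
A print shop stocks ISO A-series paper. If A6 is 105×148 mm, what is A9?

37 × 52 mm

A7: ⌊148/2⌋ × 105 = 74 × 105 mm
A8: ⌊105/2⌋ × 74 = 52 × 74 mm
A9: ⌊74/2⌋ × 52 = 37 × 52 mm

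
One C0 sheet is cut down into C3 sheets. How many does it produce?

8

C0 = 917 × 1297 mm; C3 = 324 × 458 mm.
Each halving step doubles the count; 3 steps from C0 to C3.
2^3 = 8.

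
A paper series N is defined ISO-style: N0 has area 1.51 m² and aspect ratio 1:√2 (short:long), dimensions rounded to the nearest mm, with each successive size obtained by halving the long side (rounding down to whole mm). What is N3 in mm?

365 × 516 mm

Let N0's short side be w mm. w · w√2 = 1.51 m² = 1,510,000 mm², so w ≈ 1033.3 mm and w√2 ≈ 1461.3 mm → N0 = 1033 × 1461 mm.
N1: ⌊1461/2⌋ × 1033 = 730 × 1033 mm
N2: ⌊1033/2⌋ × 730 = 516 × 730 mm
N3: ⌊730/2⌋ × 516 = 365 × 516 mm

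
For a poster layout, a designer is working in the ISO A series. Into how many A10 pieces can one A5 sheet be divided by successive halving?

Each ISO step halves the sheet: 1 × A5 → 2 × A6 → 4 × A7 → 8 × A8 → …
From A5 to A10 is 5 halving steps: 2^5 = 32.

32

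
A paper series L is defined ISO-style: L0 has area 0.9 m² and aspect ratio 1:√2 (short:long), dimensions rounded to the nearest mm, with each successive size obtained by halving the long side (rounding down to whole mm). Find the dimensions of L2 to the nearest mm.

399 × 564 mm

Let L0's short side be w mm. w · w√2 = 0.9 m² = 900,000 mm², so w ≈ 797.7 mm and w√2 ≈ 1128.2 mm → L0 = 798 × 1128 mm.
L1: ⌊1128/2⌋ × 798 = 564 × 798 mm
L2: ⌊798/2⌋ × 564 = 399 × 564 mm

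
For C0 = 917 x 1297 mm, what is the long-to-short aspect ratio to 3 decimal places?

1.414

1297 / 917 = 1.414
Matches √2 ≈ 1.414 — the ISO 216 defining ratio.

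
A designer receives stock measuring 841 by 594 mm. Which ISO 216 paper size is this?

A1 (594 × 841 mm)

Aspect ratio 841/594 ≈ 1.416 — close to the ISO √2 ≈ 1.414.
In the A-series (A0 area = 1 m²): A1 = 594 × 841 mm.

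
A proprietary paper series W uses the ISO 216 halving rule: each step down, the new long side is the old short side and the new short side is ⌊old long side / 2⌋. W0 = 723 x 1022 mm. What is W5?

127 × 180 mm

W1: ⌊1022/2⌋ × 723 = 511 × 723 mm
W2: ⌊723/2⌋ × 511 = 361 × 511 mm
W3: ⌊511/2⌋ × 361 = 255 × 361 mm
W4: ⌊361/2⌋ × 255 = 180 × 255 mm
W5: ⌊255/2⌋ × 180 = 127 × 180 mm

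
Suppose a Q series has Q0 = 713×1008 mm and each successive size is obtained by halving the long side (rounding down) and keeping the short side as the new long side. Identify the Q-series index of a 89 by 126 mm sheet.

Q6

Q0: 713 × 1008 mm
Q1: 504 × 713 mm
Q2: 356 × 504 mm
Q3: 252 × 356 mm
Q4: 178 × 252 mm
Q5: 126 × 178 mm
Q6: 89 × 126 mm
Q7: 63 × 89 mm
→ matches Q6.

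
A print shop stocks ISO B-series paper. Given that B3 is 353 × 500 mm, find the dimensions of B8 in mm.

B4: ⌊500/2⌋ × 353 = 250 × 353 mm
B5: ⌊353/2⌋ × 250 = 176 × 250 mm
B6: ⌊250/2⌋ × 176 = 125 × 176 mm
B7: ⌊176/2⌋ × 125 = 88 × 125 mm
B8: ⌊125/2⌋ × 88 = 62 × 88 mm

62 × 88 mm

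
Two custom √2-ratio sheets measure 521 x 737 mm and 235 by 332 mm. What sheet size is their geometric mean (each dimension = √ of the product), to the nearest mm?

Short side: √(521 · 235) = √122435 ≈ 349.9 → 350 mm
Long side: √(737 · 332) = √244684 ≈ 494.7 → 495 mm

350 × 495 mm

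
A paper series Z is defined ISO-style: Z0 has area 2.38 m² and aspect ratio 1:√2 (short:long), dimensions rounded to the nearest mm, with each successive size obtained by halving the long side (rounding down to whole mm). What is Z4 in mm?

324 × 458 mm

Let Z0's short side be w mm. w · w√2 = 2.38 m² = 2,380,000 mm², so w ≈ 1297.3 mm and w√2 ≈ 1834.6 mm → Z0 = 1297 × 1835 mm.
Z1: ⌊1835/2⌋ × 1297 = 917 × 1297 mm
Z2: ⌊1297/2⌋ × 917 = 648 × 917 mm
Z3: ⌊917/2⌋ × 648 = 458 × 648 mm
Z4: ⌊648/2⌋ × 458 = 324 × 458 mm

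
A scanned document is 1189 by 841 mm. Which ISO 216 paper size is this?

Aspect ratio 1189/841 ≈ 1.414 — close to the ISO √2 ≈ 1.414.
In the A-series (A0 area = 1 m²): A0 = 841 × 1189 mm.

A0 (841 × 1189 mm)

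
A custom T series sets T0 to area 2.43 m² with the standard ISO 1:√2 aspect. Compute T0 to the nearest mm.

Let the short side be w mm. Then w · w√2 = 2.43 m² = 2,430,000 mm².
w² = 2,430,000/√2, so w ≈ 1310.8 mm; long side = w√2 ≈ 1853.8 mm.

1311 × 1854 mm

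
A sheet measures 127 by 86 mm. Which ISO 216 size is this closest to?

B7 (88 × 125 mm)

Aspect ratio 127/86 ≈ 1.477 (ISO target is √2 ≈ 1.414).
In the B-series (B0 = 1000 × 1414 mm): B7 = 88 × 125 mm.
Off by 4 mm total — nearest standard size.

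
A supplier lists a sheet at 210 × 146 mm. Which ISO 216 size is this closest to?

A5 (148 × 210 mm)

Aspect ratio 210/146 ≈ 1.438 (ISO target is √2 ≈ 1.414).
In the A-series (A0 area = 1 m²): A5 = 148 × 210 mm.
Off by 2 mm total — nearest standard size.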